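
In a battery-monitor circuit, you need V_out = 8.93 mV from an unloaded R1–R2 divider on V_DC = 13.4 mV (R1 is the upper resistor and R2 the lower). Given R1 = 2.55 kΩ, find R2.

V_out/V_DC = R2/(R1+R2) = 0.6664.
R2 = R1 · 0.6664/(1 − 0.6664) = 5.094 kΩ.

R2 ≈ 5.09 kΩ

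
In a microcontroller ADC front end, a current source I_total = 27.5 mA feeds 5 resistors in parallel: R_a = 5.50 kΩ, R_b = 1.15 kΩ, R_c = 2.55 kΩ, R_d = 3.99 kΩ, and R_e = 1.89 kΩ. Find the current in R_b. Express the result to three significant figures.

Total conductance ΣG = 1/5.50 + 1/1.15 + 1/2.55 + 1/3.99 + 1/1.89 = 2.223 (units of 1/kΩ).
By the current-divider rule, I = I_total · G_k/ΣG = 27.5 × 0.3911 = 10.76 mA.

I ≈ 10.8 mA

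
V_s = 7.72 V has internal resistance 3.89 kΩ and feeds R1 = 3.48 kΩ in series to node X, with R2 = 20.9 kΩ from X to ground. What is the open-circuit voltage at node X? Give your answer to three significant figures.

R1' = 3.89 + 3.48 = 7.370 kΩ (source resistance + R1).
Open-circuit (no load on X): V_th = V_s · R2/(R1' + R2) = 7.72 × 20.9/(7.370 + 20.9) = 5.707 V.

V_th ≈ 5.71 V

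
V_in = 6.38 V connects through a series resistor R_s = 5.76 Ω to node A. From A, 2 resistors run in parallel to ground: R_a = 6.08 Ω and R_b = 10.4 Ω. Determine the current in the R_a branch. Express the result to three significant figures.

Combine the parallel branches: R_p = (1/6.08 + 1/10.4)⁻¹ = 3.837 Ω.
Node voltage V_A = V_in · R_p/(R_s + R_p) = 6.38 × 0.3998 = 2.551 V.
Branch current I = V_A/R_a = 2.551/6.08 = 0.4195 A.

I ≈ 0.420 A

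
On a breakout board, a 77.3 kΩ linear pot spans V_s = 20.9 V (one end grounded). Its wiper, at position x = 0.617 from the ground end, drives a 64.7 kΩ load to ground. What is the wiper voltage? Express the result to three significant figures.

V_out ≈ 10.1 V

Split the track: R_lower = x·R_p = 47.69 kΩ, R_upper = (1−x)·R_p = 29.61 kΩ.
Lower segment in parallel with the load: 47.69 ‖ 64.7 = 27.46 kΩ.
Then V_out = V_s · 27.46/(29.61 + 27.46) = 10.06 V.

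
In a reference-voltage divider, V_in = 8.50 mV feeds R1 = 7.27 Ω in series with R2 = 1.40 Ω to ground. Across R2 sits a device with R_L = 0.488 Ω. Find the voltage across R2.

V_out ≈ 0.403 mV

R2 ‖ R_L = (1.40 × 0.488)/(1.40 + 0.488) = 0.3619 Ω.
Now apply the divider: V_out = 8.50 × 0.04741 = 0.4030 mV.
(Unloaded it would be 1.37 mV; the load pulls it down.)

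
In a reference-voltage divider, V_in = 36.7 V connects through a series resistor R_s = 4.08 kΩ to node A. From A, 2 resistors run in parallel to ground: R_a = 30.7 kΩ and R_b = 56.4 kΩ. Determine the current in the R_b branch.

I ≈ 0.540 mA

Equivalent of the parallel group: R_p = 19.88 kΩ.
V_A = 36.7 × 19.88/23.96 = 30.45 V.
I(R_b) = V_A / R_b = 30.45/56.4 = 0.5399 mA.
(Check via current divider: I_total = 1.532 mA; share G_k/ΣG = 0.3525 → same result.)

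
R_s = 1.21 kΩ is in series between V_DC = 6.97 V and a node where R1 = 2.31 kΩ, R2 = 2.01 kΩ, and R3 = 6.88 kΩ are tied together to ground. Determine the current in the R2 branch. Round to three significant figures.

Parallel bank: R_p = 1/(1/2.31 + 1/2.01 + 1/6.88) = 0.9296 kΩ.
Node voltage V_A = V_DC · R_p/(R_s + R_p) = 6.97 × 0.4345 = 3.028 V.
Branch current I = V_A/R2 = 3.028/2.01 = 1.507 mA.

I ≈ 1.51 mA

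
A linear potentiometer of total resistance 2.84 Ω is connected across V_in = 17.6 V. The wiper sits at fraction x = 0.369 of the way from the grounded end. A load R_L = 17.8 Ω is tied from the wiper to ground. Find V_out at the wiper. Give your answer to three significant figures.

Lower segment x·R_p = 1.048 Ω; upper segment (1−x)·R_p = 1.792 Ω.
Lower segment in parallel with the load: 1.048 ‖ 17.8 = 0.9897 Ω.
Then V_out = V_in · 0.9897/(1.792 + 0.9897) = 6.262 V.
(Unloaded: V_out = x·V_in = 6.49 V.)

V_out ≈ 6.26 V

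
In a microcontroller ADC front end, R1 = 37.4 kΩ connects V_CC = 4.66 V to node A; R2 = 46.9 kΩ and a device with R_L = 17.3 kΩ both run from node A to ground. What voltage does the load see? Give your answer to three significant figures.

V_out ≈ 1.18 V

First combine the lower leg with the load: R2 ‖ R_L = 12.64 kΩ.
Voltage divider with the loaded lower leg: V_out = 4.66 × 12.64/(37.4 + 12.64) = 4.66 × 0.2526 = 1.177 V.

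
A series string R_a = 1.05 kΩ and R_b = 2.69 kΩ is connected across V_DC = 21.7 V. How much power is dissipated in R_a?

The common current is I = 21.7/3.740 = 5.802 mA.
P = I²R = 33.66 × 1.05 = 35.35 mW.

P ≈ 35.3 mW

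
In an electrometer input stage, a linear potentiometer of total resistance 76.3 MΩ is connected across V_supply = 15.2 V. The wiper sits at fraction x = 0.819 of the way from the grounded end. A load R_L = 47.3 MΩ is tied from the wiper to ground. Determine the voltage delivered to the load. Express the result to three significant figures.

The pot divides into 13.81 MΩ above the wiper and 62.49 MΩ below.
(x·R_p) ‖ R_L = 26.92 MΩ.
Then V_out = V_supply · 26.92/(13.81 + 26.92) = 10.05 V.

V_out ≈ 10.0 V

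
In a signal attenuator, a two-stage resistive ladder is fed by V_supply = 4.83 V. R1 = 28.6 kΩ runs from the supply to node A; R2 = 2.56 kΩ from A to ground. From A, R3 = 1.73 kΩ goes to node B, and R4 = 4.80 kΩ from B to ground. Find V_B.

V_B ≈ 0.215 V

Node A sees R2 in parallel with the series input of stage 2, R3 + R4 = 6.530 kΩ.
Effective lower resistance at A: R2 ‖ 6.530 = 1.839 kΩ.
So V_A = 4.83 × 0.06042 = 0.2918 V.
V_B = V_A × 0.7351 = 0.2145 V.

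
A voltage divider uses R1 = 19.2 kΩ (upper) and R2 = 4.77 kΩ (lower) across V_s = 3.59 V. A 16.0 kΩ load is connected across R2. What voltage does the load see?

V_out ≈ 0.577 V

R2 ‖ R_L = (4.77 × 16.0)/(4.77 + 16.0) = 3.675 kΩ.
Then V_out = V_s · R2'/(R1 + R2') = 3.59 × 3.675/22.87 = 0.5767 V.
(Unloaded it would be 0.714 V; the load pulls it down.)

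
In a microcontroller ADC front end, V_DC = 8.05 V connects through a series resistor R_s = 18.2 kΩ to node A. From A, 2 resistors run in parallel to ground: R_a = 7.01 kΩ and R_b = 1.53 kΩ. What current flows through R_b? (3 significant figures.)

I ≈ 0.340 mA

Combine the parallel branches: R_p = (1/7.01 + 1/1.53)⁻¹ = 1.256 kΩ.
Node voltage V_A = V_DC · R_p/(R_s + R_p) = 8.05 × 0.06455 = 0.5196 V.
I(R_b) = V_A / R_b = 0.5196/1.53 = 0.3396 mA.
(Check via current divider: I_total = 0.4138 mA; share G_k/ΣG = 0.8208 → same result.)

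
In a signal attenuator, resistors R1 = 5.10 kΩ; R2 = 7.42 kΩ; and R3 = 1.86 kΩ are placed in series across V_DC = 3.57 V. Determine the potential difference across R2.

Total series resistance ΣR = 5.10 + 7.42 + 1.86 = 14.38 kΩ.
V = V_DC · R/ΣR = 3.57 × 0.5160 = 1.842 V.

V ≈ 1.84 V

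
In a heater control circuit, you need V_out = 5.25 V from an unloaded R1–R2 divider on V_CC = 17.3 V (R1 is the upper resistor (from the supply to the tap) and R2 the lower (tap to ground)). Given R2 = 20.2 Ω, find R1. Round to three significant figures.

R1 ≈ 46.4 Ω

V_out/V_CC = R2/(R1+R2) = 0.3035.
So R1 = R2 · (V_CC/V_out − 1) = 20.2 × (17.3/5.25 − 1) = 20.2 × 2.295 = 46.36 Ω.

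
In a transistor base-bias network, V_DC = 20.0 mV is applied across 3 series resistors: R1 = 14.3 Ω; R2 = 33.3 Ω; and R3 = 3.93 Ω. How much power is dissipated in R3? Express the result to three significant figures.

ΣR = 51.53 Ω → I = 20.0/51.53 = 0.3881 mA.
P(R3) = I²·R3 = (0.3881)² × 3.93 = 0.5920 µW.

P ≈ 0.592 µW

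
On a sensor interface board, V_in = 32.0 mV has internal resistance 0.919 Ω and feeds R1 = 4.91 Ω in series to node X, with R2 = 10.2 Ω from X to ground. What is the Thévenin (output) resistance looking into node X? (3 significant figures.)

R_th ≈ 3.71 Ω

R1' = 0.919 + 4.91 = 5.829 Ω (source resistance + R1).
With V_in suppressed (replaced by a short), R_th = R1' ‖ R2 = (5.829 × 10.2)/(5.829 + 10.2) = 3.709 Ω.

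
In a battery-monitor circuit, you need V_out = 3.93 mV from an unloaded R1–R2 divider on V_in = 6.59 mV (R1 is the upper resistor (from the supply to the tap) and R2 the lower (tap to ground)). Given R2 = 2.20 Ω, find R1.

R1 ≈ 1.49 Ω

The divider ratio is R2/(R1+R2) = 3.93/6.59 = 0.5964.
So R1 = R2 · (V_in/V_out − 1) = 2.20 × (6.59/3.93 − 1) = 2.20 × 0.6768 = 1.489 Ω.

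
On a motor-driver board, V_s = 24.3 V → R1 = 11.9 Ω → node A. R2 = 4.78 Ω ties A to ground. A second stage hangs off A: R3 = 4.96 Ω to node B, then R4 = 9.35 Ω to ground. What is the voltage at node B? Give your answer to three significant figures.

V_B ≈ 3.67 V

Node A sees R2 in parallel with the series input of stage 2, R3 + R4 = 14.31 Ω.
Effective lower resistance at A: R2 ‖ 14.31 = 3.583 Ω.
So V_A = 24.3 × 0.2314 = 5.624 V.
Then the unloaded second divider: V_B = V_A × R4/(R3+R4) = 5.624 × 0.6534 = 3.674 V.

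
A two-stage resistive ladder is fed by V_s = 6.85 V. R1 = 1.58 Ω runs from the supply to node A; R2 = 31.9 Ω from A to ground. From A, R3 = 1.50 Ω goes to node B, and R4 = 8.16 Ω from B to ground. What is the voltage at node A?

V_A ≈ 5.65 V

The second stage (R3 + R4 = 9.660 Ω) loads node A in parallel with R2.
R2 ‖ (R3+R4) = 7.415 Ω.
So V_A = 6.85 × 0.8243 = 5.647 V.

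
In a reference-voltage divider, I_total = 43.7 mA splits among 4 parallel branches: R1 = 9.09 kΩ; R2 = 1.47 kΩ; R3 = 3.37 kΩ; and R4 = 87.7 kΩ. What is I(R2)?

Total conductance ΣG = 1/9.09 + 1/1.47 + 1/3.37 + 1/87.7 = 1.098 (units of 1/kΩ).
R2 takes the fraction G_k/ΣG = 0.6803/1.098 = 0.6193, so I = 43.7 × 0.6193 = 27.06 mA.

I ≈ 27.1 mA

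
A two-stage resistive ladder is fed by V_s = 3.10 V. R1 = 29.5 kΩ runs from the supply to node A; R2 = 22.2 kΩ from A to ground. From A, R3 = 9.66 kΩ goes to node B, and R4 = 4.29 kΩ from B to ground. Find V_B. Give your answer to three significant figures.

Looking into the second stage from A: R3 + R4 = 13.95 kΩ appears in parallel with R2.
Effective lower resistance at A: R2 ‖ 13.95 = 8.567 kΩ.
First divider: V_A = V_s · 8.567/(29.5 + 8.567) = 0.6976 V.
Stage 2 is unloaded, so V_B = V_A · R4/(R3+R4) = 0.6976 × 4.29/13.95 = 0.2145 V.

V_B ≈ 0.215 V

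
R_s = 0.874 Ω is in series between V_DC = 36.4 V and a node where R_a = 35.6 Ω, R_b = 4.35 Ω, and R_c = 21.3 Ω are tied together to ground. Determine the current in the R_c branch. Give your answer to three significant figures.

Parallel bank: R_p = 1/(1/35.6 + 1/4.35 + 1/21.3) = 3.280 Ω.
V_A by voltage divider: V_A = 36.4 × 3.280/(0.874 + 3.280) = 28.74 V.
I(R_c) = V_A / R_c = 28.74/21.3 = 1.349 A.

I ≈ 1.35 A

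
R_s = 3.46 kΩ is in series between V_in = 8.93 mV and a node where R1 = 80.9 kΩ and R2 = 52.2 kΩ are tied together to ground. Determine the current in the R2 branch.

Equivalent of the parallel group: R_p = 31.73 kΩ.
Node voltage V_A = V_in · R_p/(R_s + R_p) = 8.93 × 0.9017 = 8.052 mV.
I(R2) = V_A / R2 = 8.052/52.2 = 0.1543 µA.
(Check via current divider: I_total = 0.2538 µA; share G_k/ΣG = 0.6078 → same result.)

I ≈ 0.154 µA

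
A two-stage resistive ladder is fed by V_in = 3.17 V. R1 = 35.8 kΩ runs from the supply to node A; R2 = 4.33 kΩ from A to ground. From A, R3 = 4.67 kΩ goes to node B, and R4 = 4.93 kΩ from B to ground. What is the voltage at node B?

V_B ≈ 0.125 V

Looking into the second stage from A: R3 + R4 = 9.600 kΩ appears in parallel with R2.
R2 ‖ (R3+R4) = 2.984 kΩ.
V_A = 3.17 × 2.984/(35.8 + 2.984) = 0.2439 V.
Stage 2 is unloaded, so V_B = V_A · R4/(R3+R4) = 0.2439 × 4.93/9.600 = 0.1253 V.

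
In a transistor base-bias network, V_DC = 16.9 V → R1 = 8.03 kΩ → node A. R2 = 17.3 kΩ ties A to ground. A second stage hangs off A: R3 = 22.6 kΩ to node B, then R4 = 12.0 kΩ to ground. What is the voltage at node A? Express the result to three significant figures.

V_A ≈ 9.96 V

Node A sees R2 in parallel with the series input of stage 2, R3 + R4 = 34.60 kΩ.
R2 ‖ (R3+R4) = 11.53 kΩ.
So V_A = 16.9 × 0.5895 = 9.963 V.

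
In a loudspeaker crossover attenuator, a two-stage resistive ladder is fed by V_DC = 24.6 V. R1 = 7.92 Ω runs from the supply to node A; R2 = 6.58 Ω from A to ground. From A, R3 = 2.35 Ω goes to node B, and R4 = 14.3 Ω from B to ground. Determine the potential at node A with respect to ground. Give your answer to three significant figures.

The second stage (R3 + R4 = 16.65 Ω) loads node A in parallel with R2.
Effective lower resistance at A: R2 ‖ 16.65 = 4.716 Ω.
First divider: V_A = V_DC · 4.716/(7.92 + 4.716) = 9.181 V.

V_A ≈ 9.18 V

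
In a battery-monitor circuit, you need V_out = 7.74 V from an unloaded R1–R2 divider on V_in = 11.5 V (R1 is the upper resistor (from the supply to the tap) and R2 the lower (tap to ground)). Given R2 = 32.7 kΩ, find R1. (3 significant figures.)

The divider ratio is R2/(R1+R2) = 7.74/11.5 = 0.6730.
Rearranging, R1 = R2·(1−k)/k = 32.7 × 0.4858 = 15.89 kΩ.

R1 ≈ 15.9 kΩ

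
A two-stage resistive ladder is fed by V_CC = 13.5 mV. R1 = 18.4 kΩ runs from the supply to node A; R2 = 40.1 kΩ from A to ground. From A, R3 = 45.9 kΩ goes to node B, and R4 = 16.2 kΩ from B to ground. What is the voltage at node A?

V_A ≈ 7.69 mV

Looking into the second stage from A: R3 + R4 = 62.10 kΩ appears in parallel with R2.
R2 ‖ (R3+R4) = 24.37 kΩ.
V_A = 13.5 × 24.37/(18.4 + 24.37) = 7.692 mV.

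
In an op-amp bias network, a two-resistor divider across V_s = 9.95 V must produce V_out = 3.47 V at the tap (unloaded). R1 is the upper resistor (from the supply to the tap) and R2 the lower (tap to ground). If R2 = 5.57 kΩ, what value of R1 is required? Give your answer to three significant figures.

R1 ≈ 10.4 kΩ

Required fraction k = V_out/V_s = 0.3487.
So R1 = R2 · (V_s/V_out − 1) = 5.57 × (9.95/3.47 − 1) = 5.57 × 1.867 = 10.40 kΩ.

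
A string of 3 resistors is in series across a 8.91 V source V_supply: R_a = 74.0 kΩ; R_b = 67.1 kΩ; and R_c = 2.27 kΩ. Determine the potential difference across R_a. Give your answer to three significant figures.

Series total: ΣR = 74.0 + 67.1 + 2.27 = 143.4 kΩ.
By the voltage-divider rule, V = 8.91 × 74.00/143.4 = 4.599 V.

V ≈ 4.60 V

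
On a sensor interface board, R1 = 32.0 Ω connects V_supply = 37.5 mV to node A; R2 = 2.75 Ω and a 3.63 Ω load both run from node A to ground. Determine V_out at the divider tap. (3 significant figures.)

The load sits in parallel with R2, giving an effective lower resistance R2' = R2·R_L/(R2+R_L) = 1.565 Ω.
Voltage divider with the loaded lower leg: V_out = 37.5 × 1.565/(32.0 + 1.565) = 37.5 × 0.04662 = 1.748 mV.

V_out ≈ 1.75 mV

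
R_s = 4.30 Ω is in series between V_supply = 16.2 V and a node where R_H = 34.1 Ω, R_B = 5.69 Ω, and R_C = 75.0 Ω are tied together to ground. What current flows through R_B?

I ≈ 1.47 A

Equivalent of the parallel group: R_p = 4.579 Ω.
V_A = 16.2 × 4.579/8.879 = 8.354 V.
I(R_B) = V_A / R_B = 8.354/5.69 = 1.468 A.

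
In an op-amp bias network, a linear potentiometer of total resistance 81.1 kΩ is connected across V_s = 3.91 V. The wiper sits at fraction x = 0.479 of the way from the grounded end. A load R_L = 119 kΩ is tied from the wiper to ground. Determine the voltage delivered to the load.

The pot divides into 42.25 kΩ above the wiper and 38.85 kΩ below.
R_L loads the lower segment: effective lower R = 29.29 kΩ.
Loaded-divider output: V_out = 3.91 × 0.4094 = 1.601 V.

V_out ≈ 1.60 V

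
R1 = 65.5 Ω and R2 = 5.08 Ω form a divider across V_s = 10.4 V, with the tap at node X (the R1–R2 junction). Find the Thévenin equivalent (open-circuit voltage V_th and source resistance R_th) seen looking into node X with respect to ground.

Open-circuit (no load on X): V_th = V_s · R2/(R1 + R2) = 10.4 × 5.08/(65.50 + 5.08) = 0.7485 V.
With V_s suppressed (replaced by a short), R_th = R1 ‖ R2 = (65.50 × 5.08)/(65.50 + 5.08) = 4.714 Ω.

V_th ≈ 0.749 V, R_th ≈ 4.71 Ω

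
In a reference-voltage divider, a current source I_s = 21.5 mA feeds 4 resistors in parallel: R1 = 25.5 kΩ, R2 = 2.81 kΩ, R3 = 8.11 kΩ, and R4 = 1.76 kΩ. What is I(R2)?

I ≈ 7.04 mA

Total conductance ΣG = 1/25.5 + 1/2.81 + 1/8.11 + 1/1.76 = 1.087 (units of 1/kΩ).
R2 takes the fraction G_k/ΣG = 0.3559/1.087 = 0.3275, so I = 21.5 × 0.3275 = 7.042 mA.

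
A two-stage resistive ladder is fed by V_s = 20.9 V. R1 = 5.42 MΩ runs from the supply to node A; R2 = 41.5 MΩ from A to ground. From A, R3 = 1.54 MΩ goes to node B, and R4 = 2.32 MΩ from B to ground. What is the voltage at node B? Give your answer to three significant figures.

V_B ≈ 4.96 V

Node A sees R2 in parallel with the series input of stage 2, R3 + R4 = 3.860 MΩ.
Effective lower resistance at A: R2 ‖ 3.860 = 3.532 MΩ.
First divider: V_A = V_s · 3.532/(5.42 + 3.532) = 8.245 V.
V_B = V_A × 0.6010 = 4.956 V.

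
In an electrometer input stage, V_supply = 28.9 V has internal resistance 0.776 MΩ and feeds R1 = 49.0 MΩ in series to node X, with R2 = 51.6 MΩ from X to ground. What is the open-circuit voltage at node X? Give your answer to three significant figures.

V_th ≈ 14.7 V

R1' = 0.776 + 49.0 = 49.78 MΩ (source resistance + R1).
Open-circuit (no load on X): V_th = V_supply · R2/(R1' + R2) = 28.9 × 51.6/(49.78 + 51.6) = 14.71 V.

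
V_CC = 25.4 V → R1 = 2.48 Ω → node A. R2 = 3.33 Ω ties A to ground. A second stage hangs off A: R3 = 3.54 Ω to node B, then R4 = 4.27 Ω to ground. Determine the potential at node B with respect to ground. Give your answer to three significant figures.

V_B ≈ 6.73 V

Looking into the second stage from A: R3 + R4 = 7.810 Ω appears in parallel with R2.
Effective lower resistance at A: R2 ‖ 7.810 = 2.335 Ω.
First divider: V_A = V_CC · 2.335/(2.48 + 2.335) = 12.32 V.
Then the unloaded second divider: V_B = V_A × R4/(R3+R4) = 12.32 × 0.5467 = 6.734 V.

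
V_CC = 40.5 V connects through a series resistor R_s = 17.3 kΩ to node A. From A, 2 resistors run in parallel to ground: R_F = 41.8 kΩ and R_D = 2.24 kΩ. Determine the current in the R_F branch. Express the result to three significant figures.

Equivalent of the parallel group: R_p = 2.126 kΩ.
V_A by voltage divider: V_A = 40.5 × 2.126/(17.3 + 2.126) = 4.432 V.
Branch current I = V_A/R_F = 4.432/41.8 = 0.1060 mA.

I ≈ 0.106 mA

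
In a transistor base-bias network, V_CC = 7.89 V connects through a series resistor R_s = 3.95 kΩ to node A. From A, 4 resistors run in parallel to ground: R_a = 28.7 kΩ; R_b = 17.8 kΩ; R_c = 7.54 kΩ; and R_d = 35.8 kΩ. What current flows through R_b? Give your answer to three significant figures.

I ≈ 0.222 mA

Equivalent of the parallel group: R_p = 3.975 kΩ.
V_A by voltage divider: V_A = 7.89 × 3.975/(3.95 + 3.975) = 3.957 V.
I(R_b) = V_A / R_b = 3.957/17.8 = 0.2223 mA.
(Equivalently: I_total = 0.9956 mA, then current-divider fraction G_k/ΣG = 0.2233.)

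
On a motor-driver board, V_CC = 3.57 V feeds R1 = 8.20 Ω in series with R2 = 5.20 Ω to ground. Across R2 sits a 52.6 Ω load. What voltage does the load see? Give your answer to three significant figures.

V_out ≈ 1.31 V

The load sits in parallel with R2, giving an effective lower resistance R2' = R2·R_L/(R2+R_L) = 4.732 Ω.
Voltage divider with the loaded lower leg: V_out = 3.57 × 4.732/(8.20 + 4.732) = 3.57 × 0.3659 = 1.306 V.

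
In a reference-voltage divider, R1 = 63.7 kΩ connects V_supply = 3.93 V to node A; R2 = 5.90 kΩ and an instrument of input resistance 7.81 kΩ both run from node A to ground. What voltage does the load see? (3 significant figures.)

R2 ‖ R_L = (5.90 × 7.81)/(5.90 + 7.81) = 3.361 kΩ.
Now apply the divider: V_out = 3.93 × 0.05012 = 0.1970 V.

V_out ≈ 0.197 V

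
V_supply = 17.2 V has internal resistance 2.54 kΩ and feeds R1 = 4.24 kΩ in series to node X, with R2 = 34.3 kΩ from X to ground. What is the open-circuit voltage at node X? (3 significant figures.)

R1' = 2.54 + 4.24 = 6.780 kΩ (source resistance + R1).
With X open, the divider is unloaded: V_th = 17.2 × 34.3/41.08 = 14.36 V.

V_th ≈ 14.4 V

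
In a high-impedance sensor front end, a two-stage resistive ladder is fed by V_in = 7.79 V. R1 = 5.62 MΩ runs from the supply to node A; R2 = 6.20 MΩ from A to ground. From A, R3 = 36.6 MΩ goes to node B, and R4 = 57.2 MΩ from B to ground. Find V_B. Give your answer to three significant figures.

V_B ≈ 2.42 V

The second stage (R3 + R4 = 93.80 MΩ) loads node A in parallel with R2.
R2 ‖ (R3+R4) = 5.816 MΩ.
First divider: V_A = V_in · 5.816/(5.62 + 5.816) = 3.962 V.
Then the unloaded second divider: V_B = V_A × R4/(R3+R4) = 3.962 × 0.6098 = 2.416 V.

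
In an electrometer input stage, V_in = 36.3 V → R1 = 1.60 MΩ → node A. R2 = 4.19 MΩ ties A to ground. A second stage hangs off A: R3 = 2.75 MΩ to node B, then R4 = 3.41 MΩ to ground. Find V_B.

The second stage (R3 + R4 = 6.160 MΩ) loads node A in parallel with R2.
Effective lower resistance at A: R2 ‖ 6.160 = 2.494 MΩ.
First divider: V_A = V_in · 2.494/(1.60 + 2.494) = 22.11 V.
Then the unloaded second divider: V_B = V_A × R4/(R3+R4) = 22.11 × 0.5536 = 12.24 V.

V_B ≈ 12.2 V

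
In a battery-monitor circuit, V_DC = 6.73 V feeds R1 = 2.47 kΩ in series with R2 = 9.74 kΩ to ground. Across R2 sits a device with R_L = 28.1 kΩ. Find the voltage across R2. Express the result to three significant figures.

First combine the lower leg with the load: R2 ‖ R_L = 7.233 kΩ.
Voltage divider with the loaded lower leg: V_out = 6.73 × 7.233/(2.47 + 7.233) = 6.73 × 0.7454 = 5.017 V.

V_out ≈ 5.02 V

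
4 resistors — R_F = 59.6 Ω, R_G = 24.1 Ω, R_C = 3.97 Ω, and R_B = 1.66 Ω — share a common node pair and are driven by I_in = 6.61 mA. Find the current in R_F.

ΣG = 1/59.6 + 1/24.1 + 1/3.97 + 1/1.66 = 0.9126.
R_F takes the fraction G_k/ΣG = 0.01678/0.9126 = 0.01839, so I = 6.61 × 0.01839 = 0.1215 mA.

I ≈ 0.122 mA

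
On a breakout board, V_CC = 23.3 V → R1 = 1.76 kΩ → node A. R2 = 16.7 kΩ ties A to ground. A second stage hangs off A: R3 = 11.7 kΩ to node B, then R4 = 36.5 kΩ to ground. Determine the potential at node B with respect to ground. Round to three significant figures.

V_B ≈ 15.5 V

The second stage (R3 + R4 = 48.20 kΩ) loads node A in parallel with R2.
Effective lower resistance at A: R2 ‖ 48.20 = 12.40 kΩ.
V_A = 23.3 × 12.40/(1.76 + 12.40) = 20.40 V.
Then the unloaded second divider: V_B = V_A × R4/(R3+R4) = 20.40 × 0.7573 = 15.45 V.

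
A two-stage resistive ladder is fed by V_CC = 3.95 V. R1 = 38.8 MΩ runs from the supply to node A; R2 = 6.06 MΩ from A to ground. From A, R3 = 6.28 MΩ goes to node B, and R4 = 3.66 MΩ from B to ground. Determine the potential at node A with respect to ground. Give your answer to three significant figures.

Node A sees R2 in parallel with the series input of stage 2, R3 + R4 = 9.940 MΩ.
Effective lower resistance at A: R2 ‖ 9.940 = 3.765 MΩ.
So V_A = 3.95 × 0.08845 = 0.3494 V.

V_A ≈ 0.349 V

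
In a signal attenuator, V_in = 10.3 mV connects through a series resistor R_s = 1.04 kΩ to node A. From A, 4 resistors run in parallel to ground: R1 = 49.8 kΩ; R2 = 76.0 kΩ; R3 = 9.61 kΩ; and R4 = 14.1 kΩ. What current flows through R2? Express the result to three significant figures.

I ≈ 0.111 µA

Combine the parallel branches: R_p = (1/49.8 + 1/76.0 + 1/9.61 + 1/14.1)⁻¹ = 4.803 kΩ.
Node voltage V_A = V_in · R_p/(R_s + R_p) = 10.3 × 0.8220 = 8.467 mV.
Branch current I = V_A/R2 = 8.467/76.0 = 0.1114 µA.
(Check via current divider: I_total = 1.763 µA; share G_k/ΣG = 0.06319 → same result.)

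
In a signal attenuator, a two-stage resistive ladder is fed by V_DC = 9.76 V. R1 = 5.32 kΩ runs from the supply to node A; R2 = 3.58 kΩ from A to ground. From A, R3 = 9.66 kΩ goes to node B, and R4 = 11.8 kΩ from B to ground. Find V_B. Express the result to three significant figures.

V_B ≈ 1.96 V

Node A sees R2 in parallel with the series input of stage 2, R3 + R4 = 21.46 kΩ.
Effective lower resistance at A: R2 ‖ 21.46 = 3.068 kΩ.
So V_A = 9.76 × 0.3658 = 3.570 V.
Then the unloaded second divider: V_B = V_A × R4/(R3+R4) = 3.570 × 0.5499 = 1.963 V.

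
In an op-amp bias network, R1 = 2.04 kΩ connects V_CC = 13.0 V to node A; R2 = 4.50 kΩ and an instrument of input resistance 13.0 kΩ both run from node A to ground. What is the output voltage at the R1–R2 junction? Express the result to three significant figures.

First combine the lower leg with the load: R2 ‖ R_L = 3.343 kΩ.
Then V_out = V_CC · R2'/(R1 + R2') = 13.0 × 3.343/5.383 = 8.073 V.

V_out ≈ 8.07 V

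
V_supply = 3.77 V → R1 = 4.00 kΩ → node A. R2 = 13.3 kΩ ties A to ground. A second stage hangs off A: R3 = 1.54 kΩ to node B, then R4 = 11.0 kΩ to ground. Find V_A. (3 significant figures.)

Looking into the second stage from A: R3 + R4 = 12.54 kΩ appears in parallel with R2.
Effective lower resistance at A: R2 ‖ 12.54 = 6.454 kΩ.
So V_A = 3.77 × 0.6174 = 2.328 V.

V_A ≈ 2.33 V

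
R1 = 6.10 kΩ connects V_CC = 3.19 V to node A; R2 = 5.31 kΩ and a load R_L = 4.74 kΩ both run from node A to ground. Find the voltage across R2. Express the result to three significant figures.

V_out ≈ 0.928 V

First combine the lower leg with the load: R2 ‖ R_L = 2.504 kΩ.
Voltage divider with the loaded lower leg: V_out = 3.19 × 2.504/(6.10 + 2.504) = 3.19 × 0.2911 = 0.9285 V.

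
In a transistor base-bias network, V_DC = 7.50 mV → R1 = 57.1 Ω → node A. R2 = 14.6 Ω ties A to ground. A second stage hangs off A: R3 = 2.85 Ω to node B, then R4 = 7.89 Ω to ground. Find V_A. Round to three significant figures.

The second stage (R3 + R4 = 10.74 Ω) loads node A in parallel with R2.
Effective lower resistance at A: R2 ‖ 10.74 = 6.188 Ω.
First divider: V_A = V_DC · 6.188/(57.1 + 6.188) = 0.7333 mV.

V_A ≈ 0.733 mV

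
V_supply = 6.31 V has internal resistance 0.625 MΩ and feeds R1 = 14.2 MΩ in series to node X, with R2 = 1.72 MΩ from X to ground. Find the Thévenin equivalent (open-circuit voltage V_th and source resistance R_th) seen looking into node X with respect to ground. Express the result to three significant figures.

R1' = 0.625 + 14.2 = 14.82 MΩ (source resistance + R1).
With X open, the divider is unloaded: V_th = 6.31 × 1.72/16.54 = 0.6560 V.
With V_supply suppressed (replaced by a short), R_th = R1' ‖ R2 = (14.82 × 1.72)/(14.82 + 1.72) = 1.541 MΩ.

V_th ≈ 0.656 V, R_th ≈ 1.54 MΩ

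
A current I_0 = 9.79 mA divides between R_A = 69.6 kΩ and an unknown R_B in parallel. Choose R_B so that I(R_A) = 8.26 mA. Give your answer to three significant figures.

In a two-way split, I_A/I_0 = R_B/(R_A + R_B).
With f = 0.8437, R_B = R_A · f/(1−f) = 69.6 × 5.399 = 375.7 kΩ.

R_B ≈ 376 kΩ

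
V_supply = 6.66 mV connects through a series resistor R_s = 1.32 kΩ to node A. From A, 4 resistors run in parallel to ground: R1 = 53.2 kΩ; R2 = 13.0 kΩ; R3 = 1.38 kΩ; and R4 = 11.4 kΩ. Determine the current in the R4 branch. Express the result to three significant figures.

Equivalent of the parallel group: R_p = 1.101 kΩ.
V_A = 6.66 × 1.101/2.421 = 3.029 mV.
I(R4) = V_A / R4 = 3.029/11.4 = 0.2657 µA.

I ≈ 0.266 µA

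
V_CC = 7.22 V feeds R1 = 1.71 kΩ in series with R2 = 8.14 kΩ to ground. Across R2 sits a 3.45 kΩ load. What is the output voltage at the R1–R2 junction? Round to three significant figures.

R2 ‖ R_L = (8.14 × 3.45)/(8.14 + 3.45) = 2.423 kΩ.
Voltage divider with the loaded lower leg: V_out = 7.22 × 2.423/(1.71 + 2.423) = 7.22 × 0.5863 = 4.233 V.

V_out ≈ 4.23 V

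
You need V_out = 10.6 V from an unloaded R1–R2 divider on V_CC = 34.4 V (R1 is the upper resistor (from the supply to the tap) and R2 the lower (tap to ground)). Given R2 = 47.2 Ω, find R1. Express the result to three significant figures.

Required fraction k = V_out/V_CC = 0.3081.
R1 = R2·(1/k − 1) = 47.2 × 2.245 = 106.0 Ω.

R1 ≈ 106 Ω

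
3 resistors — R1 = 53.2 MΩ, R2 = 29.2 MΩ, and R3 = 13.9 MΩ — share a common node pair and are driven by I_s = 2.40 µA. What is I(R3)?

Conductances: ΣG = 1/53.2 + 1/29.2 + 1/13.9 = 0.1250 (1/MΩ).
Current divider: I(R3) = I_s · G_k/ΣG = 2.40 × (0.07194/0.1250) = 2.40 × 0.5756 = 1.381 µA.

I ≈ 1.38 µA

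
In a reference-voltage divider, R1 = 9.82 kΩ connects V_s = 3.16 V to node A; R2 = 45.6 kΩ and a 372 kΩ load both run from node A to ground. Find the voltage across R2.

V_out ≈ 2.54 V

First combine the lower leg with the load: R2 ‖ R_L = 40.62 kΩ.
Then V_out = V_s · R2'/(R1 + R2') = 3.16 × 40.62/50.44 = 2.545 V.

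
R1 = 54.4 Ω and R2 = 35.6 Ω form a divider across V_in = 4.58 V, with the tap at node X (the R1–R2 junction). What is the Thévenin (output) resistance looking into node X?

Looking into X with the source shorted: R_th = R1·R2/(R1+R2) = 54.40 × 35.6/90.00 = 21.52 Ω.

R_th ≈ 21.5 Ω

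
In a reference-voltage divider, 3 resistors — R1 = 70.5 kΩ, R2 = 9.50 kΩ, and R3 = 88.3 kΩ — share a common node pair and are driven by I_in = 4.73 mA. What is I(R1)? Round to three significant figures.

I ≈ 0.513 mA

Conductances: ΣG = 1/70.5 + 1/9.50 + 1/88.3 = 0.1308 (1/kΩ).
R1 takes the fraction G_k/ΣG = 0.01418/0.1308 = 0.1085, so I = 4.73 × 0.1085 = 0.5130 mA.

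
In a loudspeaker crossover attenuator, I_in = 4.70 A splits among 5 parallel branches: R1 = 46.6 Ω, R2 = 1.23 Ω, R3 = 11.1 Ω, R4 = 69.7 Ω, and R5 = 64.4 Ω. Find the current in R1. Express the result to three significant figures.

ΣG = 1/46.6 + 1/1.23 + 1/11.1 + 1/69.7 + 1/64.4 = 0.9544.
R1 takes the fraction G_k/ΣG = 0.02146/0.9544 = 0.02248, so I = 4.70 × 0.02248 = 0.1057 A.

I ≈ 0.106 A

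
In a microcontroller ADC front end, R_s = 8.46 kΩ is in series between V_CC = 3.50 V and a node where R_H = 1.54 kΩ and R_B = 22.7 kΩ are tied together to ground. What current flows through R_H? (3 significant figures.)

I ≈ 0.331 mA

Equivalent of the parallel group: R_p = 1.442 kΩ.
V_A by voltage divider: V_A = 3.50 × 1.442/(8.46 + 1.442) = 0.5097 V.
Branch current I = V_A/R_H = 0.5097/1.54 = 0.3310 mA.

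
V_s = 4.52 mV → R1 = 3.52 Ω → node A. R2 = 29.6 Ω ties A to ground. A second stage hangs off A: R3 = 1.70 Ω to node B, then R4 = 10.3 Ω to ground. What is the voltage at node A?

V_A ≈ 3.20 mV

Looking into the second stage from A: R3 + R4 = 12.00 Ω appears in parallel with R2.
R2 ‖ (R3+R4) = 8.538 Ω.
So V_A = 4.52 × 0.7081 = 3.201 mV.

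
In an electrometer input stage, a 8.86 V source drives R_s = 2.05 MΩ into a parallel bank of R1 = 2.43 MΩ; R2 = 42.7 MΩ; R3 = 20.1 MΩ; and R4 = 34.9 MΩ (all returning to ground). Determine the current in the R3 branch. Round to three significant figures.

I ≈ 0.215 µA

Equivalent of the parallel group: R_p = 1.948 MΩ.
V_A by voltage divider: V_A = 8.86 × 1.948/(2.05 + 1.948) = 4.317 V.
I(R3) = V_A / R3 = 4.317/20.1 = 0.2148 µA.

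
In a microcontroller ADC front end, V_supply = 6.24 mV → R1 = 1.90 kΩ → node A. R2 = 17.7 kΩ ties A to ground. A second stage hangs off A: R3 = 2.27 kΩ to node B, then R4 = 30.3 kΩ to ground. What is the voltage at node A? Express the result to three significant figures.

V_A ≈ 5.35 mV

The second stage (R3 + R4 = 32.57 kΩ) loads node A in parallel with R2.
Effective lower resistance at A: R2 ‖ 32.57 = 11.47 kΩ.
First divider: V_A = V_supply · 11.47/(1.90 + 11.47) = 5.353 mV.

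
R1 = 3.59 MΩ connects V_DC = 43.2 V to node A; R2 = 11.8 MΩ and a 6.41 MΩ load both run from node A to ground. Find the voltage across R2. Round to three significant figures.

V_out ≈ 23.2 V

R2 ‖ R_L = (11.8 × 6.41)/(11.8 + 6.41) = 4.154 MΩ.
Now apply the divider: V_out = 43.2 × 0.5364 = 23.17 V.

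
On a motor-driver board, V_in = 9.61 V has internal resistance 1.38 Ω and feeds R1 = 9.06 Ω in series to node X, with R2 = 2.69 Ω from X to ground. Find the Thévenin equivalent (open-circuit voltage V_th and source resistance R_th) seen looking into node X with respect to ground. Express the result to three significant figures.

R1' = 1.38 + 9.06 = 10.44 Ω (source resistance + R1).
With X open, the divider is unloaded: V_th = 9.61 × 2.69/13.13 = 1.969 V.
Looking into X with the source shorted: R_th = R1'·R2/(R1'+R2) = 10.44 × 2.69/13.13 = 2.139 Ω.

V_th ≈ 1.97 V, R_th ≈ 2.14 Ω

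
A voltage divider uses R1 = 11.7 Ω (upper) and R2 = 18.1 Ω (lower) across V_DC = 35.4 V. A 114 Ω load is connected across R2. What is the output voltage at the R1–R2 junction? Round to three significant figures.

R2 ‖ R_L = (18.1 × 114)/(18.1 + 114) = 15.62 Ω.
Voltage divider with the loaded lower leg: V_out = 35.4 × 15.62/(11.7 + 15.62) = 35.4 × 0.5717 = 20.24 V.

V_out ≈ 20.2 V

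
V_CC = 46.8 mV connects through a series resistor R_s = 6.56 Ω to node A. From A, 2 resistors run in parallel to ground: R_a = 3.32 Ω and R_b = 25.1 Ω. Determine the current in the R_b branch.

Parallel bank: R_p = 1/(1/3.32 + 1/25.1) = 2.932 Ω.
V_A by voltage divider: V_A = 46.8 × 2.932/(6.56 + 2.932) = 14.46 mV.
Branch current I = V_A/R_b = 14.46/25.1 = 0.5760 mA.

I ≈ 0.576 mA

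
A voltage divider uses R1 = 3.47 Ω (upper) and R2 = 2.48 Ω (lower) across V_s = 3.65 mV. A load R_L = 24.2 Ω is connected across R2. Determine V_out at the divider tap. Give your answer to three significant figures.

V_out ≈ 1.44 mV

First combine the lower leg with the load: R2 ‖ R_L = 2.249 Ω.
Now apply the divider: V_out = 3.65 × 0.3933 = 1.436 mV.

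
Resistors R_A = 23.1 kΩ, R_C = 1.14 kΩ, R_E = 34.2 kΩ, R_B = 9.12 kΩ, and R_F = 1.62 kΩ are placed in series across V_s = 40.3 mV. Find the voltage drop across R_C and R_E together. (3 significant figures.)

Total series resistance ΣR = 23.1 + 1.14 + 34.2 + 9.12 + 1.62 = 69.18 kΩ.
R_{R_C..R_E} = 1.14 + 34.2 = 35.34 kΩ.
V = V_s · R/ΣR = 40.3 × 0.5108 = 20.59 mV.

V ≈ 20.6 mV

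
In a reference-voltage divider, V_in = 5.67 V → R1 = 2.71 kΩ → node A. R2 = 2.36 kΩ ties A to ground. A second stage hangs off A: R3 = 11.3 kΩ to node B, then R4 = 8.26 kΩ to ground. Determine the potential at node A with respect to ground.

The second stage (R3 + R4 = 19.56 kΩ) loads node A in parallel with R2.
R2 ‖ (R3+R4) = 2.106 kΩ.
First divider: V_A = V_in · 2.106/(2.71 + 2.106) = 2.479 V.

V_A ≈ 2.48 V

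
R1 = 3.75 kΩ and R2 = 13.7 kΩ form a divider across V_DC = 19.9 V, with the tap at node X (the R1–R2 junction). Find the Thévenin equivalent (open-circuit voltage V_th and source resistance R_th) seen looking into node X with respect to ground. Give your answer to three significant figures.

V_th ≈ 15.6 V, R_th ≈ 2.94 kΩ

With X open, the divider is unloaded: V_th = 19.9 × 13.7/17.45 = 15.62 V.
Zeroing V_DC shorts the top of R1 to ground, so R_th = R1 ‖ R2 = 2.944 kΩ.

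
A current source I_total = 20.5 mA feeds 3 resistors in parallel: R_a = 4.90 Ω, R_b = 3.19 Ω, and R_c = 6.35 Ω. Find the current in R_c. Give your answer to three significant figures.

ΣG = 1/4.90 + 1/3.19 + 1/6.35 = 0.6750.
R_c takes the fraction G_k/ΣG = 0.1575/0.6750 = 0.2333, so I = 20.5 × 0.2333 = 4.782 mA.

I ≈ 4.78 mA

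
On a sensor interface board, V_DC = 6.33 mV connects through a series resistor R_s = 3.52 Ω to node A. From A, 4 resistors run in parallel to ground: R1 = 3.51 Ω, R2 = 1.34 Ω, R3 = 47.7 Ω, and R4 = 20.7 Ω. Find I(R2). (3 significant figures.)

I ≈ 0.969 mA

Parallel bank: R_p = 1/(1/3.51 + 1/1.34 + 1/47.7 + 1/20.7) = 0.9087 Ω.
Node voltage V_A = V_DC · R_p/(R_s + R_p) = 6.33 × 0.2052 = 1.299 mV.
Branch current I = V_A/R2 = 1.299/1.34 = 0.9693 mA.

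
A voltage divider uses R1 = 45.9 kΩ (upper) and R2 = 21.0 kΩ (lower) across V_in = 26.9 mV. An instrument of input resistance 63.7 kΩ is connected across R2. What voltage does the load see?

R2 ‖ R_L = (21.0 × 63.7)/(21.0 + 63.7) = 15.79 kΩ.
Now apply the divider: V_out = 26.9 × 0.2560 = 6.886 mV.

V_out ≈ 6.89 mV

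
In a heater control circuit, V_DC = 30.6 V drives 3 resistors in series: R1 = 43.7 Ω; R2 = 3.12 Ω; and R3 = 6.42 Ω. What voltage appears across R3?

V ≈ 3.69 V

Total series resistance ΣR = 43.7 + 3.12 + 6.42 = 53.24 Ω.
V = V_DC · R/ΣR = 30.6 × 0.1206 = 3.690 V.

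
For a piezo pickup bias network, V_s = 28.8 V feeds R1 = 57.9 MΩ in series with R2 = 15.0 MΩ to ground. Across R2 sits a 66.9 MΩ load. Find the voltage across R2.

The load sits in parallel with R2, giving an effective lower resistance R2' = R2·R_L/(R2+R_L) = 12.25 MΩ.
Voltage divider with the loaded lower leg: V_out = 28.8 × 12.25/(57.9 + 12.25) = 28.8 × 0.1747 = 5.030 V.

V_out ≈ 5.03 V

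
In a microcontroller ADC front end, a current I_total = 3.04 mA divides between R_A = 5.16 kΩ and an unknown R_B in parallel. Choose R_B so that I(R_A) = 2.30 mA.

R_B ≈ 16.0 kΩ

Two-branch current divider: I_A = I_total · R_B/(R_A + R_B).
2.30/3.04 = R_B/(R_A + R_B) → R_B = R_A · (0.7566)/(1 − 0.7566) = 5.16 × 3.108 = 16.04 kΩ.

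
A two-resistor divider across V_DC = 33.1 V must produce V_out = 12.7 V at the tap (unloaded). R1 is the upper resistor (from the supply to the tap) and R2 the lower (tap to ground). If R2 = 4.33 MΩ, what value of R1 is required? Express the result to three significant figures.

Required fraction k = V_out/V_DC = 0.3837.
Rearranging, R1 = R2·(1−k)/k = 4.33 × 1.606 = 6.955 MΩ.

R1 ≈ 6.96 MΩ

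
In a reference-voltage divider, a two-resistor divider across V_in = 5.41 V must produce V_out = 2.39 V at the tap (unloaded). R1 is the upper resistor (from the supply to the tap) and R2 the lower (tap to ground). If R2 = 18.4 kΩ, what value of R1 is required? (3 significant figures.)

V_out/V_in = R2/(R1+R2) = 0.4418.
R1 = R2·(1/k − 1) = 18.4 × 1.264 = 23.25 kΩ.

R1 ≈ 23.3 kΩ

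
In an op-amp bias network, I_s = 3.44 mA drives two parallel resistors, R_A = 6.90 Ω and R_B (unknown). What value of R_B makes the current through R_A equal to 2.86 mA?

Two-branch current divider: I_A = I_s · R_B/(R_A + R_B).
With f = 0.8314, R_B = R_A · f/(1−f) = 6.90 × 4.931 = 34.02 Ω.

R_B ≈ 34.0 Ω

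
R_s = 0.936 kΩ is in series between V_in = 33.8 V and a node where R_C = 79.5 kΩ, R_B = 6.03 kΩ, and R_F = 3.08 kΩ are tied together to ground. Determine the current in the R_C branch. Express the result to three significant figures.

I ≈ 0.289 mA

Equivalent of the parallel group: R_p = 1.988 kΩ.
V_A by voltage divider: V_A = 33.8 × 1.988/(0.936 + 1.988) = 22.98 V.
I(R_C) = V_A / R_C = 22.98/79.5 = 0.2890 mA.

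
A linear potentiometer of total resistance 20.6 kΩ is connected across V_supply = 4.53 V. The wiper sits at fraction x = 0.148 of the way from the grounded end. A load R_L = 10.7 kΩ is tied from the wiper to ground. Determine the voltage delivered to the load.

V_out ≈ 0.539 V

Split the track: R_lower = x·R_p = 3.049 kΩ, R_upper = (1−x)·R_p = 17.55 kΩ.
Lower segment in parallel with the load: 3.049 ‖ 10.7 = 2.373 kΩ.
Then V_out = V_supply · 2.373/(17.55 + 2.373) = 0.5395 V.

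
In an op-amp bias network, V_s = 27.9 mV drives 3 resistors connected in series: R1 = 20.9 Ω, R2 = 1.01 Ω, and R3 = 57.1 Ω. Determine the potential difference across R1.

V ≈ 7.38 mV

ΣR = 20.9 + 1.01 + 57.1 = 79.01 Ω.
By the voltage-divider rule, V = 27.9 × 20.90/79.01 = 7.380 mV.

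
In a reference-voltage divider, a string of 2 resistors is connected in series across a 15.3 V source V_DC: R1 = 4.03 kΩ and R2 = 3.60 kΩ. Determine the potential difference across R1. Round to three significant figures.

Series total: ΣR = 4.03 + 3.60 = 7.630 kΩ.
V = V_DC · R/ΣR = 15.3 × 0.5282 = 8.081 V.

V ≈ 8.08 V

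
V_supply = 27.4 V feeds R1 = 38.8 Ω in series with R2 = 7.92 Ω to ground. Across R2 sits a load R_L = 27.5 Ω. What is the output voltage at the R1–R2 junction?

The load sits in parallel with R2, giving an effective lower resistance R2' = R2·R_L/(R2+R_L) = 6.149 Ω.
Voltage divider with the loaded lower leg: V_out = 27.4 × 6.149/(38.8 + 6.149) = 27.4 × 0.1368 = 3.748 V.

V_out ≈ 3.75 V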